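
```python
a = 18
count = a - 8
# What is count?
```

Answer: 10

Derivation:
Trace (tracking count):
a = 18  # -> a = 18
count = a - 8  # -> count = 10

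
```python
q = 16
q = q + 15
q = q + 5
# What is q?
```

Trace (tracking q):
q = 16  # -> q = 16
q = q + 15  # -> q = 31
q = q + 5  # -> q = 36

Answer: 36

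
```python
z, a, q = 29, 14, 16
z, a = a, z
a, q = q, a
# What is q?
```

Trace (tracking q):
z, a, q = (29, 14, 16)  # -> z = 29, a = 14, q = 16
z, a = (a, z)  # -> z = 14, a = 29
a, q = (q, a)  # -> a = 16, q = 29

Answer: 29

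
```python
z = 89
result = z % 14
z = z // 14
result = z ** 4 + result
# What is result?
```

Trace (tracking result):
z = 89  # -> z = 89
result = z % 14  # -> result = 5
z = z // 14  # -> z = 6
result = z ** 4 + result  # -> result = 1301

Answer: 1301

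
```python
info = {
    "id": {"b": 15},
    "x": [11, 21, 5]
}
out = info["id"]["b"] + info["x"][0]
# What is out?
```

Trace (tracking out):
info = {'id': {'b': 15}, 'x': [11, 21, 5]}  # -> info = {'id': {'b': 15}, 'x': [11, 21, 5]}
out = info['id']['b'] + info['x'][0]  # -> out = 26

Answer: 26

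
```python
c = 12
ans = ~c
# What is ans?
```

Answer: -13

Derivation:
Trace (tracking ans):
c = 12  # -> c = 12
ans = ~c  # -> ans = -13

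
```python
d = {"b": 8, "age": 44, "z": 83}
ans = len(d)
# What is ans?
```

Answer: 3

Derivation:
Trace (tracking ans):
d = {'b': 8, 'age': 44, 'z': 83}  # -> d = {'b': 8, 'age': 44, 'z': 83}
ans = len(d)  # -> ans = 3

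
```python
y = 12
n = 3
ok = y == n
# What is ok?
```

Answer: False

Derivation:
Trace (tracking ok):
y = 12  # -> y = 12
n = 3  # -> n = 3
ok = y == n  # -> ok = False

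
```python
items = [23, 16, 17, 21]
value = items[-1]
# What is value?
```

Answer: 21

Derivation:
Trace (tracking value):
items = [23, 16, 17, 21]  # -> items = [23, 16, 17, 21]
value = items[-1]  # -> value = 21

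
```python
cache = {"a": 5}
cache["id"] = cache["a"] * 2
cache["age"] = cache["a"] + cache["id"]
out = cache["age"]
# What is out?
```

Trace (tracking out):
cache = {'a': 5}  # -> cache = {'a': 5}
cache['id'] = cache['a'] * 2  # -> cache = {'a': 5, 'id': 10}
cache['age'] = cache['a'] + cache['id']  # -> cache = {'a': 5, 'id': 10, 'age': 15}
out = cache['age']  # -> out = 15

Answer: 15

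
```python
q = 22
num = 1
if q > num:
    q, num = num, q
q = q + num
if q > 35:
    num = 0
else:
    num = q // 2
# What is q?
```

Answer: 23

Derivation:
Trace (tracking q):
q = 22  # -> q = 22
num = 1  # -> num = 1
if q > num:  # condition is True
    q, num = (num, q)  # -> q = 1, num = 22
q = q + num  # -> q = 23
if q > 35:  # condition is False
else:
    num = q // 2  # -> num = 11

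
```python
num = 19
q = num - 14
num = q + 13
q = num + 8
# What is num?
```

Trace (tracking num):
num = 19  # -> num = 19
q = num - 14  # -> q = 5
num = q + 13  # -> num = 18
q = num + 8  # -> q = 26

Answer: 18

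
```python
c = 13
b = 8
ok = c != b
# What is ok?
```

Answer: True

Derivation:
Trace (tracking ok):
c = 13  # -> c = 13
b = 8  # -> b = 8
ok = c != b  # -> ok = True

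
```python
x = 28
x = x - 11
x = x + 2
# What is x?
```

Answer: 19

Derivation:
Trace (tracking x):
x = 28  # -> x = 28
x = x - 11  # -> x = 17
x = x + 2  # -> x = 19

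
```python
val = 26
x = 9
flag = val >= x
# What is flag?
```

Trace (tracking flag):
val = 26  # -> val = 26
x = 9  # -> x = 9
flag = val >= x  # -> flag = True

Answer: True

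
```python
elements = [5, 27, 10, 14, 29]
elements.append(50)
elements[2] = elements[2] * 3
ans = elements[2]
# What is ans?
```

Trace (tracking ans):
elements = [5, 27, 10, 14, 29]  # -> elements = [5, 27, 10, 14, 29]
elements.append(50)  # -> elements = [5, 27, 10, 14, 29, 50]
elements[2] = elements[2] * 3  # -> elements = [5, 27, 30, 14, 29, 50]
ans = elements[2]  # -> ans = 30

Answer: 30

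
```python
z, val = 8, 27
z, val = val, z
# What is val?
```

Trace (tracking val):
z, val = (8, 27)  # -> z = 8, val = 27
z, val = (val, z)  # -> z = 27, val = 8

Answer: 8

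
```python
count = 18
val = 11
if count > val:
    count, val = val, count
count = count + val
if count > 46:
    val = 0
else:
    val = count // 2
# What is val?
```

Trace (tracking val):
count = 18  # -> count = 18
val = 11  # -> val = 11
if count > val:  # condition is True
    count, val = (val, count)  # -> count = 11, val = 18
count = count + val  # -> count = 29
if count > 46:  # condition is False
else:
    val = count // 2  # -> val = 14

Answer: 14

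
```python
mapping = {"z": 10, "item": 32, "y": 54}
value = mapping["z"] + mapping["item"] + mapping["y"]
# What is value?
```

Trace (tracking value):
mapping = {'z': 10, 'item': 32, 'y': 54}  # -> mapping = {'z': 10, 'item': 32, 'y': 54}
value = mapping['z'] + mapping['item'] + mapping['y']  # -> value = 96

Answer: 96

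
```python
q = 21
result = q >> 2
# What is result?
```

Answer: 5

Derivation:
Trace (tracking result):
q = 21  # -> q = 21
result = q >> 2  # -> result = 5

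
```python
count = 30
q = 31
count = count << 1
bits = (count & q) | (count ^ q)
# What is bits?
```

Answer: 63

Derivation:
Trace (tracking bits):
count = 30  # -> count = 30
q = 31  # -> q = 31
count = count << 1  # -> count = 60
bits = count & q | count ^ q  # -> bits = 63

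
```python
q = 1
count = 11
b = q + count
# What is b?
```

Answer: 12

Derivation:
Trace (tracking b):
q = 1  # -> q = 1
count = 11  # -> count = 11
b = q + count  # -> b = 12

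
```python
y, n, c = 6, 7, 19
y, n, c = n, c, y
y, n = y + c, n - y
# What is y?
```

Answer: 13

Derivation:
Trace (tracking y):
y, n, c = (6, 7, 19)  # -> y = 6, n = 7, c = 19
y, n, c = (n, c, y)  # -> y = 7, n = 19, c = 6
y, n = (y + c, n - y)  # -> y = 13, n = 12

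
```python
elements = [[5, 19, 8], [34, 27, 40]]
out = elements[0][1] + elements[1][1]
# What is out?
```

Answer: 46

Derivation:
Trace (tracking out):
elements = [[5, 19, 8], [34, 27, 40]]  # -> elements = [[5, 19, 8], [34, 27, 40]]
out = elements[0][1] + elements[1][1]  # -> out = 46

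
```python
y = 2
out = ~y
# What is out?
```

Trace (tracking out):
y = 2  # -> y = 2
out = ~y  # -> out = -3

Answer: -3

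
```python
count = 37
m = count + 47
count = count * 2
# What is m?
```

Answer: 84

Derivation:
Trace (tracking m):
count = 37  # -> count = 37
m = count + 47  # -> m = 84
count = count * 2  # -> count = 74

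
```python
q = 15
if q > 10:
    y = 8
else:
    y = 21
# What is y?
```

Answer: 8

Derivation:
Trace (tracking y):
q = 15  # -> q = 15
if q > 10:  # condition is True
    y = 8  # -> y = 8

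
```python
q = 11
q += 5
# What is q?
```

Answer: 16

Derivation:
Trace (tracking q):
q = 11  # -> q = 11
q += 5  # -> q = 16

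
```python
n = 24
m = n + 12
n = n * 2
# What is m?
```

Trace (tracking m):
n = 24  # -> n = 24
m = n + 12  # -> m = 36
n = n * 2  # -> n = 48

Answer: 36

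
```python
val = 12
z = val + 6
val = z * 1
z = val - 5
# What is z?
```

Trace (tracking z):
val = 12  # -> val = 12
z = val + 6  # -> z = 18
val = z * 1  # -> val = 18
z = val - 5  # -> z = 13

Answer: 13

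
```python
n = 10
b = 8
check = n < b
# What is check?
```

Answer: False

Derivation:
Trace (tracking check):
n = 10  # -> n = 10
b = 8  # -> b = 8
check = n < b  # -> check = False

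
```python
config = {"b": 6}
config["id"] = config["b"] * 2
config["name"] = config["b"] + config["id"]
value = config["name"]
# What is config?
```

Answer: {'b': 6, 'id': 12, 'name': 18}

Derivation:
Trace (tracking config):
config = {'b': 6}  # -> config = {'b': 6}
config['id'] = config['b'] * 2  # -> config = {'b': 6, 'id': 12}
config['name'] = config['b'] + config['id']  # -> config = {'b': 6, 'id': 12, 'name': 18}
value = config['name']  # -> value = 18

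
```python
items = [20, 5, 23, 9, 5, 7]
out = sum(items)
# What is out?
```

Trace (tracking out):
items = [20, 5, 23, 9, 5, 7]  # -> items = [20, 5, 23, 9, 5, 7]
out = sum(items)  # -> out = 69

Answer: 69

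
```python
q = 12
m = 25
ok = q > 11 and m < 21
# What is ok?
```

Answer: False

Derivation:
Trace (tracking ok):
q = 12  # -> q = 12
m = 25  # -> m = 25
ok = q > 11 and m < 21  # -> ok = False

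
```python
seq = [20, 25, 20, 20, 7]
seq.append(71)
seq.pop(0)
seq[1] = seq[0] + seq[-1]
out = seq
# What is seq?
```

Answer: [25, 96, 20, 7, 71]

Derivation:
Trace (tracking seq):
seq = [20, 25, 20, 20, 7]  # -> seq = [20, 25, 20, 20, 7]
seq.append(71)  # -> seq = [20, 25, 20, 20, 7, 71]
seq.pop(0)  # -> seq = [25, 20, 20, 7, 71]
seq[1] = seq[0] + seq[-1]  # -> seq = [25, 96, 20, 7, 71]
out = seq  # -> out = [25, 96, 20, 7, 71]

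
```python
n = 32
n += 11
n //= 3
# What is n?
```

Trace (tracking n):
n = 32  # -> n = 32
n += 11  # -> n = 43
n //= 3  # -> n = 14

Answer: 14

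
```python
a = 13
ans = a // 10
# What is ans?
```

Trace (tracking ans):
a = 13  # -> a = 13
ans = a // 10  # -> ans = 1

Answer: 1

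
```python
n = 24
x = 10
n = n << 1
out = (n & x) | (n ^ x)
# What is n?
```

Trace (tracking n):
n = 24  # -> n = 24
x = 10  # -> x = 10
n = n << 1  # -> n = 48
out = n & x | n ^ x  # -> out = 58

Answer: 48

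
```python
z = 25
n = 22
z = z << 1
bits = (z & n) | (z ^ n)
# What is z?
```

Answer: 50

Derivation:
Trace (tracking z):
z = 25  # -> z = 25
n = 22  # -> n = 22
z = z << 1  # -> z = 50
bits = z & n | z ^ n  # -> bits = 54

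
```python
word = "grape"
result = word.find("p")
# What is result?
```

Trace (tracking result):
word = 'grape'  # -> word = 'grape'
result = word.find('p')  # -> result = 3

Answer: 3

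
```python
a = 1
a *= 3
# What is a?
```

Answer: 3

Derivation:
Trace (tracking a):
a = 1  # -> a = 1
a *= 3  # -> a = 3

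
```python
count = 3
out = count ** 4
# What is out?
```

Trace (tracking out):
count = 3  # -> count = 3
out = count ** 4  # -> out = 81

Answer: 81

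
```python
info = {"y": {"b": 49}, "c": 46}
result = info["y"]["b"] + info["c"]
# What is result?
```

Answer: 95

Derivation:
Trace (tracking result):
info = {'y': {'b': 49}, 'c': 46}  # -> info = {'y': {'b': 49}, 'c': 46}
result = info['y']['b'] + info['c']  # -> result = 95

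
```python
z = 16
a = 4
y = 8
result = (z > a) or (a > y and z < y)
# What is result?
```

Answer: True

Derivation:
Trace (tracking result):
z = 16  # -> z = 16
a = 4  # -> a = 4
y = 8  # -> y = 8
result = z > a or (a > y and z < y)  # -> result = True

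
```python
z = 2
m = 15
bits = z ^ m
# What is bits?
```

Trace (tracking bits):
z = 2  # -> z = 2
m = 15  # -> m = 15
bits = z ^ m  # -> bits = 13

Answer: 13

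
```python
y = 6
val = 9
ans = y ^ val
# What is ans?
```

Trace (tracking ans):
y = 6  # -> y = 6
val = 9  # -> val = 9
ans = y ^ val  # -> ans = 15

Answer: 15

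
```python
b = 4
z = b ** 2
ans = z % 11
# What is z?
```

Trace (tracking z):
b = 4  # -> b = 4
z = b ** 2  # -> z = 16
ans = z % 11  # -> ans = 5

Answer: 16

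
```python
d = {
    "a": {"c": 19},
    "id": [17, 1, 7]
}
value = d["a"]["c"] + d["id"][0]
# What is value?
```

Trace (tracking value):
d = {'a': {'c': 19}, 'id': [17, 1, 7]}  # -> d = {'a': {'c': 19}, 'id': [17, 1, 7]}
value = d['a']['c'] + d['id'][0]  # -> value = 36

Answer: 36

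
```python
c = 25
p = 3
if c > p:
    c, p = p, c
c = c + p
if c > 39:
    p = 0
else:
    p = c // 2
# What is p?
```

Answer: 14

Derivation:
Trace (tracking p):
c = 25  # -> c = 25
p = 3  # -> p = 3
if c > p:  # condition is True
    c, p = (p, c)  # -> c = 3, p = 25
c = c + p  # -> c = 28
if c > 39:  # condition is False
else:
    p = c // 2  # -> p = 14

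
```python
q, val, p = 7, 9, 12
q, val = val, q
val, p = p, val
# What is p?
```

Answer: 7

Derivation:
Trace (tracking p):
q, val, p = (7, 9, 12)  # -> q = 7, val = 9, p = 12
q, val = (val, q)  # -> q = 9, val = 7
val, p = (p, val)  # -> val = 12, p = 7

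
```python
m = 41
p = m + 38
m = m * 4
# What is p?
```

Trace (tracking p):
m = 41  # -> m = 41
p = m + 38  # -> p = 79
m = m * 4  # -> m = 164

Answer: 79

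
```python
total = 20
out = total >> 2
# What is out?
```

Trace (tracking out):
total = 20  # -> total = 20
out = total >> 2  # -> out = 5

Answer: 5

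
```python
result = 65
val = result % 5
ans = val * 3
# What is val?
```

Trace (tracking val):
result = 65  # -> result = 65
val = result % 5  # -> val = 0
ans = val * 3  # -> ans = 0

Answer: 0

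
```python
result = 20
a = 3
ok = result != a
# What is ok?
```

Trace (tracking ok):
result = 20  # -> result = 20
a = 3  # -> a = 3
ok = result != a  # -> ok = True

Answer: True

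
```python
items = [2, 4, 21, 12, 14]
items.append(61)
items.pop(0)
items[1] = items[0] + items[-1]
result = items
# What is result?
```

Answer: [4, 65, 12, 14, 61]

Derivation:
Trace (tracking result):
items = [2, 4, 21, 12, 14]  # -> items = [2, 4, 21, 12, 14]
items.append(61)  # -> items = [2, 4, 21, 12, 14, 61]
items.pop(0)  # -> items = [4, 21, 12, 14, 61]
items[1] = items[0] + items[-1]  # -> items = [4, 65, 12, 14, 61]
result = items  # -> result = [4, 65, 12, 14, 61]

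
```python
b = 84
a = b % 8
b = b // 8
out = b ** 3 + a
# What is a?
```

Trace (tracking a):
b = 84  # -> b = 84
a = b % 8  # -> a = 4
b = b // 8  # -> b = 10
out = b ** 3 + a  # -> out = 1004

Answer: 4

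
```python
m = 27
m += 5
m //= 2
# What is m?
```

Answer: 16

Derivation:
Trace (tracking m):
m = 27  # -> m = 27
m += 5  # -> m = 32
m //= 2  # -> m = 16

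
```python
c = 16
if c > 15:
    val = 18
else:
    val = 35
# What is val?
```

Trace (tracking val):
c = 16  # -> c = 16
if c > 15:  # condition is True
    val = 18  # -> val = 18

Answer: 18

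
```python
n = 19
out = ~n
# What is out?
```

Answer: -20

Derivation:
Trace (tracking out):
n = 19  # -> n = 19
out = ~n  # -> out = -20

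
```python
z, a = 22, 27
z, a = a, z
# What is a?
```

Trace (tracking a):
z, a = (22, 27)  # -> z = 22, a = 27
z, a = (a, z)  # -> z = 27, a = 22

Answer: 22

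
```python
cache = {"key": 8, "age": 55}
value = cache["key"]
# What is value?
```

Answer: 8

Derivation:
Trace (tracking value):
cache = {'key': 8, 'age': 55}  # -> cache = {'key': 8, 'age': 55}
value = cache['key']  # -> value = 8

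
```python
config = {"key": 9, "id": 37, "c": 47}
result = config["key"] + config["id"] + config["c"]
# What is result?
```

Answer: 93

Derivation:
Trace (tracking result):
config = {'key': 9, 'id': 37, 'c': 47}  # -> config = {'key': 9, 'id': 37, 'c': 47}
result = config['key'] + config['id'] + config['c']  # -> result = 93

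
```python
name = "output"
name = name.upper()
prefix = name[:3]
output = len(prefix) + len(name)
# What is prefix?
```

Trace (tracking prefix):
name = 'output'  # -> name = 'output'
name = name.upper()  # -> name = 'OUTPUT'
prefix = name[:3]  # -> prefix = 'OUT'
output = len(prefix) + len(name)  # -> output = 9

Answer: 'OUT'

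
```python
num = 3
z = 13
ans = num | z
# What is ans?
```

Answer: 15

Derivation:
Trace (tracking ans):
num = 3  # -> num = 3
z = 13  # -> z = 13
ans = num | z  # -> ans = 15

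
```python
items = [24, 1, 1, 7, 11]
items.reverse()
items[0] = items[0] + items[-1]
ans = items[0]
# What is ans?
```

Trace (tracking ans):
items = [24, 1, 1, 7, 11]  # -> items = [24, 1, 1, 7, 11]
items.reverse()  # -> items = [11, 7, 1, 1, 24]
items[0] = items[0] + items[-1]  # -> items = [35, 7, 1, 1, 24]
ans = items[0]  # -> ans = 35

Answer: 35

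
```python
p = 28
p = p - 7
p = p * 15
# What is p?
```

Trace (tracking p):
p = 28  # -> p = 28
p = p - 7  # -> p = 21
p = p * 15  # -> p = 315

Answer: 315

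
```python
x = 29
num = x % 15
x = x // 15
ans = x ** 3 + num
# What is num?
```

Answer: 14

Derivation:
Trace (tracking num):
x = 29  # -> x = 29
num = x % 15  # -> num = 14
x = x // 15  # -> x = 1
ans = x ** 3 + num  # -> ans = 15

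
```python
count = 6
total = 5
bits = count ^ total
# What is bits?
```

Answer: 3

Derivation:
Trace (tracking bits):
count = 6  # -> count = 6
total = 5  # -> total = 5
bits = count ^ total  # -> bits = 3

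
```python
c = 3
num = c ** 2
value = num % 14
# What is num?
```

Trace (tracking num):
c = 3  # -> c = 3
num = c ** 2  # -> num = 9
value = num % 14  # -> value = 9

Answer: 9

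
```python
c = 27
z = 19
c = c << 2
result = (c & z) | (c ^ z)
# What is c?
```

Trace (tracking c):
c = 27  # -> c = 27
z = 19  # -> z = 19
c = c << 2  # -> c = 108
result = c & z | c ^ z  # -> result = 127

Answer: 108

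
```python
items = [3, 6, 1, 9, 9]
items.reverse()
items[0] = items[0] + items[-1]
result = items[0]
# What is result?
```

Answer: 12

Derivation:
Trace (tracking result):
items = [3, 6, 1, 9, 9]  # -> items = [3, 6, 1, 9, 9]
items.reverse()  # -> items = [9, 9, 1, 6, 3]
items[0] = items[0] + items[-1]  # -> items = [12, 9, 1, 6, 3]
result = items[0]  # -> result = 12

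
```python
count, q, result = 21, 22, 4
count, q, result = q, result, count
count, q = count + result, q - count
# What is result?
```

Answer: 21

Derivation:
Trace (tracking result):
count, q, result = (21, 22, 4)  # -> count = 21, q = 22, result = 4
count, q, result = (q, result, count)  # -> count = 22, q = 4, result = 21
count, q = (count + result, q - count)  # -> count = 43, q = -18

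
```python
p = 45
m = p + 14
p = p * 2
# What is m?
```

Trace (tracking m):
p = 45  # -> p = 45
m = p + 14  # -> m = 59
p = p * 2  # -> p = 90

Answer: 59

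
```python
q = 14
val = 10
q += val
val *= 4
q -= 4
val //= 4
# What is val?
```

Answer: 10

Derivation:
Trace (tracking val):
q = 14  # -> q = 14
val = 10  # -> val = 10
q += val  # -> q = 24
val *= 4  # -> val = 40
q -= 4  # -> q = 20
val //= 4  # -> val = 10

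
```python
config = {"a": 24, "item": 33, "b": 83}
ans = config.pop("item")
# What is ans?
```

Answer: 33

Derivation:
Trace (tracking ans):
config = {'a': 24, 'item': 33, 'b': 83}  # -> config = {'a': 24, 'item': 33, 'b': 83}
ans = config.pop('item')  # -> ans = 33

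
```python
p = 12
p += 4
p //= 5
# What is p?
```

Trace (tracking p):
p = 12  # -> p = 12
p += 4  # -> p = 16
p //= 5  # -> p = 3

Answer: 3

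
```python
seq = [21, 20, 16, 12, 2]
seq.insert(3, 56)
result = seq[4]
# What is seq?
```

Trace (tracking seq):
seq = [21, 20, 16, 12, 2]  # -> seq = [21, 20, 16, 12, 2]
seq.insert(3, 56)  # -> seq = [21, 20, 16, 56, 12, 2]
result = seq[4]  # -> result = 12

Answer: [21, 20, 16, 56, 12, 2]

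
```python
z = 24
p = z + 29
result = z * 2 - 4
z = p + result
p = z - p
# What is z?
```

Trace (tracking z):
z = 24  # -> z = 24
p = z + 29  # -> p = 53
result = z * 2 - 4  # -> result = 44
z = p + result  # -> z = 97
p = z - p  # -> p = 44

Answer: 97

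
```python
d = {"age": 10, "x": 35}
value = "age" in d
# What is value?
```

Trace (tracking value):
d = {'age': 10, 'x': 35}  # -> d = {'age': 10, 'x': 35}
value = 'age' in d  # -> value = True

Answer: True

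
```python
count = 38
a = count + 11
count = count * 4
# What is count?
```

Answer: 152

Derivation:
Trace (tracking count):
count = 38  # -> count = 38
a = count + 11  # -> a = 49
count = count * 4  # -> count = 152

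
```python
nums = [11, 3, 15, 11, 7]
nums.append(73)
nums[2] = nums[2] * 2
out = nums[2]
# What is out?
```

Trace (tracking out):
nums = [11, 3, 15, 11, 7]  # -> nums = [11, 3, 15, 11, 7]
nums.append(73)  # -> nums = [11, 3, 15, 11, 7, 73]
nums[2] = nums[2] * 2  # -> nums = [11, 3, 30, 11, 7, 73]
out = nums[2]  # -> out = 30

Answer: 30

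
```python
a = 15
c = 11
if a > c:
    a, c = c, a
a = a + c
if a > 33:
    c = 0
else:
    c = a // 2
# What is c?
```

Trace (tracking c):
a = 15  # -> a = 15
c = 11  # -> c = 11
if a > c:  # condition is True
    a, c = (c, a)  # -> a = 11, c = 15
a = a + c  # -> a = 26
if a > 33:  # condition is False
else:
    c = a // 2  # -> c = 13

Answer: 13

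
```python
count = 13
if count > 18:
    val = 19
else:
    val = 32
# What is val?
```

Answer: 32

Derivation:
Trace (tracking val):
count = 13  # -> count = 13
if count > 18:  # condition is False
else:
    val = 32  # -> val = 32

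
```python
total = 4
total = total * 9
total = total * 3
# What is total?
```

Answer: 108

Derivation:
Trace (tracking total):
total = 4  # -> total = 4
total = total * 9  # -> total = 36
total = total * 3  # -> total = 108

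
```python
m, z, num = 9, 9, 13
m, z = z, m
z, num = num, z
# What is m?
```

Answer: 9

Derivation:
Trace (tracking m):
m, z, num = (9, 9, 13)  # -> m = 9, z = 9, num = 13
m, z = (z, m)  # -> m = 9, z = 9
z, num = (num, z)  # -> z = 13, num = 9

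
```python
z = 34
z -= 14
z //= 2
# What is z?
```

Trace (tracking z):
z = 34  # -> z = 34
z -= 14  # -> z = 20
z //= 2  # -> z = 10

Answer: 10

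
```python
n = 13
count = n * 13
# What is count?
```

Answer: 169

Derivation:
Trace (tracking count):
n = 13  # -> n = 13
count = n * 13  # -> count = 169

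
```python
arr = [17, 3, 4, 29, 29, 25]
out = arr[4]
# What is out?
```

Trace (tracking out):
arr = [17, 3, 4, 29, 29, 25]  # -> arr = [17, 3, 4, 29, 29, 25]
out = arr[4]  # -> out = 29

Answer: 29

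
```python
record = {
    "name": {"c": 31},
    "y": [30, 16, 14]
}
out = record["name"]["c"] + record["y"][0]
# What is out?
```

Answer: 61

Derivation:
Trace (tracking out):
record = {'name': {'c': 31}, 'y': [30, 16, 14]}  # -> record = {'name': {'c': 31}, 'y': [30, 16, 14]}
out = record['name']['c'] + record['y'][0]  # -> out = 61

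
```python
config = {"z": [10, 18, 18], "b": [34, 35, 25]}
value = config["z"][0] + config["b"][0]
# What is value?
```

Trace (tracking value):
config = {'z': [10, 18, 18], 'b': [34, 35, 25]}  # -> config = {'z': [10, 18, 18], 'b': [34, 35, 25]}
value = config['z'][0] + config['b'][0]  # -> value = 44

Answer: 44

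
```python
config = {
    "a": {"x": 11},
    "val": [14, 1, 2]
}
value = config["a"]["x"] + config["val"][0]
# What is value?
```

Answer: 25

Derivation:
Trace (tracking value):
config = {'a': {'x': 11}, 'val': [14, 1, 2]}  # -> config = {'a': {'x': 11}, 'val': [14, 1, 2]}
value = config['a']['x'] + config['val'][0]  # -> value = 25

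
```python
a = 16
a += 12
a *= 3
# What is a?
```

Answer: 84

Derivation:
Trace (tracking a):
a = 16  # -> a = 16
a += 12  # -> a = 28
a *= 3  # -> a = 84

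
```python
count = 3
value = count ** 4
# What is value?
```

Answer: 81

Derivation:
Trace (tracking value):
count = 3  # -> count = 3
value = count ** 4  # -> value = 81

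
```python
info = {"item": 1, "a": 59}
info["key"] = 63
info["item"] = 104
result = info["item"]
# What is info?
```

Answer: {'item': 104, 'a': 59, 'key': 63}

Derivation:
Trace (tracking info):
info = {'item': 1, 'a': 59}  # -> info = {'item': 1, 'a': 59}
info['key'] = 63  # -> info = {'item': 1, 'a': 59, 'key': 63}
info['item'] = 104  # -> info = {'item': 104, 'a': 59, 'key': 63}
result = info['item']  # -> result = 104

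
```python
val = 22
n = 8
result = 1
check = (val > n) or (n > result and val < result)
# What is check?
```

Answer: True

Derivation:
Trace (tracking check):
val = 22  # -> val = 22
n = 8  # -> n = 8
result = 1  # -> result = 1
check = val > n or (n > result and val < result)  # -> check = True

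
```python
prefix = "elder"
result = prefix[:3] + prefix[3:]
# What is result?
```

Trace (tracking result):
prefix = 'elder'  # -> prefix = 'elder'
result = prefix[:3] + prefix[3:]  # -> result = 'elder'

Answer: 'elder'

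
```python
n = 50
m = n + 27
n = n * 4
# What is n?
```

Answer: 200

Derivation:
Trace (tracking n):
n = 50  # -> n = 50
m = n + 27  # -> m = 77
n = n * 4  # -> n = 200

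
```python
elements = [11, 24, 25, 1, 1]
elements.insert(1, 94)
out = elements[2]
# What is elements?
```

Trace (tracking elements):
elements = [11, 24, 25, 1, 1]  # -> elements = [11, 24, 25, 1, 1]
elements.insert(1, 94)  # -> elements = [11, 94, 24, 25, 1, 1]
out = elements[2]  # -> out = 24

Answer: [11, 94, 24, 25, 1, 1]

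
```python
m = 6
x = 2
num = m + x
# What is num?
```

Answer: 8

Derivation:
Trace (tracking num):
m = 6  # -> m = 6
x = 2  # -> x = 2
num = m + x  # -> num = 8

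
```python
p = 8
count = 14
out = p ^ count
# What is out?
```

Trace (tracking out):
p = 8  # -> p = 8
count = 14  # -> count = 14
out = p ^ count  # -> out = 6

Answer: 6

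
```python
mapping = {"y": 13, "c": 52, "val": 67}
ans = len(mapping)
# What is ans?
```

Answer: 3

Derivation:
Trace (tracking ans):
mapping = {'y': 13, 'c': 52, 'val': 67}  # -> mapping = {'y': 13, 'c': 52, 'val': 67}
ans = len(mapping)  # -> ans = 3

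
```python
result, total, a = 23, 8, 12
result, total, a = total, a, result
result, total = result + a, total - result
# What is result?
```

Trace (tracking result):
result, total, a = (23, 8, 12)  # -> result = 23, total = 8, a = 12
result, total, a = (total, a, result)  # -> result = 8, total = 12, a = 23
result, total = (result + a, total - result)  # -> result = 31, total = 4

Answer: 31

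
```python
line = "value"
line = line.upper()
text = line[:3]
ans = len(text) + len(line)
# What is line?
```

Answer: 'VALUE'

Derivation:
Trace (tracking line):
line = 'value'  # -> line = 'value'
line = line.upper()  # -> line = 'VALUE'
text = line[:3]  # -> text = 'VAL'
ans = len(text) + len(line)  # -> ans = 8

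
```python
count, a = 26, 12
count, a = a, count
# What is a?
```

Trace (tracking a):
count, a = (26, 12)  # -> count = 26, a = 12
count, a = (a, count)  # -> count = 12, a = 26

Answer: 26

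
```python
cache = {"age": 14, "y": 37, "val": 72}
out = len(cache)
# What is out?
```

Answer: 3

Derivation:
Trace (tracking out):
cache = {'age': 14, 'y': 37, 'val': 72}  # -> cache = {'age': 14, 'y': 37, 'val': 72}
out = len(cache)  # -> out = 3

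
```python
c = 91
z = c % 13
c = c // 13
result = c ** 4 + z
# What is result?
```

Trace (tracking result):
c = 91  # -> c = 91
z = c % 13  # -> z = 0
c = c // 13  # -> c = 7
result = c ** 4 + z  # -> result = 2401

Answer: 2401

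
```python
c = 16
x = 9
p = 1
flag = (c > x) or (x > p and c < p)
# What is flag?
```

Trace (tracking flag):
c = 16  # -> c = 16
x = 9  # -> x = 9
p = 1  # -> p = 1
flag = c > x or (x > p and c < p)  # -> flag = True

Answer: True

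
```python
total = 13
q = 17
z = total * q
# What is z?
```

Answer: 221

Derivation:
Trace (tracking z):
total = 13  # -> total = 13
q = 17  # -> q = 17
z = total * q  # -> z = 221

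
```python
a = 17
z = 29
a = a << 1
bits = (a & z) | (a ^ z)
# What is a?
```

Trace (tracking a):
a = 17  # -> a = 17
z = 29  # -> z = 29
a = a << 1  # -> a = 34
bits = a & z | a ^ z  # -> bits = 63

Answer: 34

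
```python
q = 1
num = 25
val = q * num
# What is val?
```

Answer: 25

Derivation:
Trace (tracking val):
q = 1  # -> q = 1
num = 25  # -> num = 25
val = q * num  # -> val = 25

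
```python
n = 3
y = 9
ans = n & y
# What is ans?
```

Trace (tracking ans):
n = 3  # -> n = 3
y = 9  # -> y = 9
ans = n & y  # -> ans = 1

Answer: 1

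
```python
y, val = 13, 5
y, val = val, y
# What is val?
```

Answer: 13

Derivation:
Trace (tracking val):
y, val = (13, 5)  # -> y = 13, val = 5
y, val = (val, y)  # -> y = 5, val = 13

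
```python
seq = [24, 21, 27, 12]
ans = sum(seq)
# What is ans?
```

Answer: 84

Derivation:
Trace (tracking ans):
seq = [24, 21, 27, 12]  # -> seq = [24, 21, 27, 12]
ans = sum(seq)  # -> ans = 84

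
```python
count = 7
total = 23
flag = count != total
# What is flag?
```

Trace (tracking flag):
count = 7  # -> count = 7
total = 23  # -> total = 23
flag = count != total  # -> flag = True

Answer: True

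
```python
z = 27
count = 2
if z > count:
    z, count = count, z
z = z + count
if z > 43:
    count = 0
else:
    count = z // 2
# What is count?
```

Answer: 14

Derivation:
Trace (tracking count):
z = 27  # -> z = 27
count = 2  # -> count = 2
if z > count:  # condition is True
    z, count = (count, z)  # -> z = 2, count = 27
z = z + count  # -> z = 29
if z > 43:  # condition is False
else:
    count = z // 2  # -> count = 14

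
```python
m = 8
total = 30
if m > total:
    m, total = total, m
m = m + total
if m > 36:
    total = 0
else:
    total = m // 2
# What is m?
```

Answer: 38

Derivation:
Trace (tracking m):
m = 8  # -> m = 8
total = 30  # -> total = 30
if m > total:  # condition is False
m = m + total  # -> m = 38
if m > 36:  # condition is True
    total = 0  # -> total = 0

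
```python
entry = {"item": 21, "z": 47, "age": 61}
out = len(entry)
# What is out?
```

Trace (tracking out):
entry = {'item': 21, 'z': 47, 'age': 61}  # -> entry = {'item': 21, 'z': 47, 'age': 61}
out = len(entry)  # -> out = 3

Answer: 3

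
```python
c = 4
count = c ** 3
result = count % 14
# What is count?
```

Trace (tracking count):
c = 4  # -> c = 4
count = c ** 3  # -> count = 64
result = count % 14  # -> result = 8

Answer: 64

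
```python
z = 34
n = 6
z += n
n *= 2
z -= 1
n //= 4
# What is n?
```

Answer: 3

Derivation:
Trace (tracking n):
z = 34  # -> z = 34
n = 6  # -> n = 6
z += n  # -> z = 40
n *= 2  # -> n = 12
z -= 1  # -> z = 39
n //= 4  # -> n = 3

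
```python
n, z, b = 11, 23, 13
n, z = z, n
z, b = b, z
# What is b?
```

Trace (tracking b):
n, z, b = (11, 23, 13)  # -> n = 11, z = 23, b = 13
n, z = (z, n)  # -> n = 23, z = 11
z, b = (b, z)  # -> z = 13, b = 11

Answer: 11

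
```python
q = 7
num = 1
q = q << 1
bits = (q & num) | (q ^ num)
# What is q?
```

Trace (tracking q):
q = 7  # -> q = 7
num = 1  # -> num = 1
q = q << 1  # -> q = 14
bits = q & num | q ^ num  # -> bits = 15

Answer: 14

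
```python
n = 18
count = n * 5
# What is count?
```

Trace (tracking count):
n = 18  # -> n = 18
count = n * 5  # -> count = 90

Answer: 90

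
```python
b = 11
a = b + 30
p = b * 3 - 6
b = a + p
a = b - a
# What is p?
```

Trace (tracking p):
b = 11  # -> b = 11
a = b + 30  # -> a = 41
p = b * 3 - 6  # -> p = 27
b = a + p  # -> b = 68
a = b - a  # -> a = 27

Answer: 27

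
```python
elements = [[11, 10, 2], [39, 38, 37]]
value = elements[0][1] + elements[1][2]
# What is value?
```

Answer: 47

Derivation:
Trace (tracking value):
elements = [[11, 10, 2], [39, 38, 37]]  # -> elements = [[11, 10, 2], [39, 38, 37]]
value = elements[0][1] + elements[1][2]  # -> value = 47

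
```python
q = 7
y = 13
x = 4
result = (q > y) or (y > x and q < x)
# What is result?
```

Trace (tracking result):
q = 7  # -> q = 7
y = 13  # -> y = 13
x = 4  # -> x = 4
result = q > y or (y > x and q < x)  # -> result = False

Answer: False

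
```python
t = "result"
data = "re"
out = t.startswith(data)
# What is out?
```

Answer: True

Derivation:
Trace (tracking out):
t = 'result'  # -> t = 'result'
data = 're'  # -> data = 're'
out = t.startswith(data)  # -> out = True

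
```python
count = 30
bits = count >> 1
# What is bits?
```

Answer: 15

Derivation:
Trace (tracking bits):
count = 30  # -> count = 30
bits = count >> 1  # -> bits = 15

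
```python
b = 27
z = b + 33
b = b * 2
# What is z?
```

Answer: 60

Derivation:
Trace (tracking z):
b = 27  # -> b = 27
z = b + 33  # -> z = 60
b = b * 2  # -> b = 54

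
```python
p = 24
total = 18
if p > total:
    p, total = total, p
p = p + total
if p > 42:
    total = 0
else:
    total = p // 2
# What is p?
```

Trace (tracking p):
p = 24  # -> p = 24
total = 18  # -> total = 18
if p > total:  # condition is True
    p, total = (total, p)  # -> p = 18, total = 24
p = p + total  # -> p = 42
if p > 42:  # condition is False
else:
    total = p // 2  # -> total = 21

Answer: 42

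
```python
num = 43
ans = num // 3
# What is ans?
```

Trace (tracking ans):
num = 43  # -> num = 43
ans = num // 3  # -> ans = 14

Answer: 14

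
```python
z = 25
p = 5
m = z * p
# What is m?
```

Answer: 125

Derivation:
Trace (tracking m):
z = 25  # -> z = 25
p = 5  # -> p = 5
m = z * p  # -> m = 125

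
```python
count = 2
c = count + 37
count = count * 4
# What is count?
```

Trace (tracking count):
count = 2  # -> count = 2
c = count + 37  # -> c = 39
count = count * 4  # -> count = 8

Answer: 8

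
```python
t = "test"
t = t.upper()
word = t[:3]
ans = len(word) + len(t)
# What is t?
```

Trace (tracking t):
t = 'test'  # -> t = 'test'
t = t.upper()  # -> t = 'TEST'
word = t[:3]  # -> word = 'TES'
ans = len(word) + len(t)  # -> ans = 7

Answer: 'TEST'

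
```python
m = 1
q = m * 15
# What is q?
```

Answer: 15

Derivation:
Trace (tracking q):
m = 1  # -> m = 1
q = m * 15  # -> q = 15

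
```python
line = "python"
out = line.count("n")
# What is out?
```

Trace (tracking out):
line = 'python'  # -> line = 'python'
out = line.count('n')  # -> out = 1

Answer: 1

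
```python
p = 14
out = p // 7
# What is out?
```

Answer: 2

Derivation:
Trace (tracking out):
p = 14  # -> p = 14
out = p // 7  # -> out = 2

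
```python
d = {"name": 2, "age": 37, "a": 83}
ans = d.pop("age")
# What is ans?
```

Answer: 37

Derivation:
Trace (tracking ans):
d = {'name': 2, 'age': 37, 'a': 83}  # -> d = {'name': 2, 'age': 37, 'a': 83}
ans = d.pop('age')  # -> ans = 37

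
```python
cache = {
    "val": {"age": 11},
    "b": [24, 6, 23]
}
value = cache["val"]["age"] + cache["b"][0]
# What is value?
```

Trace (tracking value):
cache = {'val': {'age': 11}, 'b': [24, 6, 23]}  # -> cache = {'val': {'age': 11}, 'b': [24, 6, 23]}
value = cache['val']['age'] + cache['b'][0]  # -> value = 35

Answer: 35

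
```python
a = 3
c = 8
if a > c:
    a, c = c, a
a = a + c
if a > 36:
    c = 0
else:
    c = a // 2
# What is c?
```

Answer: 5

Derivation:
Trace (tracking c):
a = 3  # -> a = 3
c = 8  # -> c = 8
if a > c:  # condition is False
a = a + c  # -> a = 11
if a > 36:  # condition is False
else:
    c = a // 2  # -> c = 5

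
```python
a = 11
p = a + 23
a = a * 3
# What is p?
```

Answer: 34

Derivation:
Trace (tracking p):
a = 11  # -> a = 11
p = a + 23  # -> p = 34
a = a * 3  # -> a = 33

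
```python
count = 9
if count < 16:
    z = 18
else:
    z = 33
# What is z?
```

Answer: 18

Derivation:
Trace (tracking z):
count = 9  # -> count = 9
if count < 16:  # condition is True
    z = 18  # -> z = 18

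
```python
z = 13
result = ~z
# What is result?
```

Answer: -14

Derivation:
Trace (tracking result):
z = 13  # -> z = 13
result = ~z  # -> result = -14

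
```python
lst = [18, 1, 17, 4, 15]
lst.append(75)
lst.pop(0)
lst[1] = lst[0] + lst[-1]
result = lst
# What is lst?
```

Answer: [1, 76, 4, 15, 75]

Derivation:
Trace (tracking lst):
lst = [18, 1, 17, 4, 15]  # -> lst = [18, 1, 17, 4, 15]
lst.append(75)  # -> lst = [18, 1, 17, 4, 15, 75]
lst.pop(0)  # -> lst = [1, 17, 4, 15, 75]
lst[1] = lst[0] + lst[-1]  # -> lst = [1, 76, 4, 15, 75]
result = lst  # -> result = [1, 76, 4, 15, 75]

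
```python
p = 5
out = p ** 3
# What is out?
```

Trace (tracking out):
p = 5  # -> p = 5
out = p ** 3  # -> out = 125

Answer: 125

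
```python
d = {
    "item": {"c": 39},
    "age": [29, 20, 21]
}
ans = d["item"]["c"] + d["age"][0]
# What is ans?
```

Trace (tracking ans):
d = {'item': {'c': 39}, 'age': [29, 20, 21]}  # -> d = {'item': {'c': 39}, 'age': [29, 20, 21]}
ans = d['item']['c'] + d['age'][0]  # -> ans = 68

Answer: 68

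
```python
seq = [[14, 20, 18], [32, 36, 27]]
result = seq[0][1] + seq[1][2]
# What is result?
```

Trace (tracking result):
seq = [[14, 20, 18], [32, 36, 27]]  # -> seq = [[14, 20, 18], [32, 36, 27]]
result = seq[0][1] + seq[1][2]  # -> result = 47

Answer: 47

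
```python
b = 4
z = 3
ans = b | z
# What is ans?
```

Answer: 7

Derivation:
Trace (tracking ans):
b = 4  # -> b = 4
z = 3  # -> z = 3
ans = b | z  # -> ans = 7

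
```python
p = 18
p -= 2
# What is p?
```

Trace (tracking p):
p = 18  # -> p = 18
p -= 2  # -> p = 16

Answer: 16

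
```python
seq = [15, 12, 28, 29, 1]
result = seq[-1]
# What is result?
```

Answer: 1

Derivation:
Trace (tracking result):
seq = [15, 12, 28, 29, 1]  # -> seq = [15, 12, 28, 29, 1]
result = seq[-1]  # -> result = 1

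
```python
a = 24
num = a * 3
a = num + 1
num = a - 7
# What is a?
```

Answer: 73

Derivation:
Trace (tracking a):
a = 24  # -> a = 24
num = a * 3  # -> num = 72
a = num + 1  # -> a = 73
num = a - 7  # -> num = 66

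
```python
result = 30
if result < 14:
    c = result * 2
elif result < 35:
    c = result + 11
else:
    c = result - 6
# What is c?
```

Trace (tracking c):
result = 30  # -> result = 30
if result < 14:  # condition is False
elif result < 35:  # condition is True
    c = result + 11  # -> c = 41

Answer: 41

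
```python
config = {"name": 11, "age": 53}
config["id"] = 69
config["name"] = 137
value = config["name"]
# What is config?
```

Answer: {'name': 137, 'age': 53, 'id': 69}

Derivation:
Trace (tracking config):
config = {'name': 11, 'age': 53}  # -> config = {'name': 11, 'age': 53}
config['id'] = 69  # -> config = {'name': 11, 'age': 53, 'id': 69}
config['name'] = 137  # -> config = {'name': 137, 'age': 53, 'id': 69}
value = config['name']  # -> value = 137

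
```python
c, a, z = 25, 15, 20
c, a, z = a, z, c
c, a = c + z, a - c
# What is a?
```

Answer: 5

Derivation:
Trace (tracking a):
c, a, z = (25, 15, 20)  # -> c = 25, a = 15, z = 20
c, a, z = (a, z, c)  # -> c = 15, a = 20, z = 25
c, a = (c + z, a - c)  # -> c = 40, a = 5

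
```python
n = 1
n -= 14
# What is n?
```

Answer: -13

Derivation:
Trace (tracking n):
n = 1  # -> n = 1
n -= 14  # -> n = -13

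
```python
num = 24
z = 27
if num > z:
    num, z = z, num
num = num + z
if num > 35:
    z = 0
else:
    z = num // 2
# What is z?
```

Trace (tracking z):
num = 24  # -> num = 24
z = 27  # -> z = 27
if num > z:  # condition is False
num = num + z  # -> num = 51
if num > 35:  # condition is True
    z = 0  # -> z = 0

Answer: 0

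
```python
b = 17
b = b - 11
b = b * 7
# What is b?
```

Trace (tracking b):
b = 17  # -> b = 17
b = b - 11  # -> b = 6
b = b * 7  # -> b = 42

Answer: 42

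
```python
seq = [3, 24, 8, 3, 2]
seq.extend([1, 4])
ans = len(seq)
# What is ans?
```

Answer: 7

Derivation:
Trace (tracking ans):
seq = [3, 24, 8, 3, 2]  # -> seq = [3, 24, 8, 3, 2]
seq.extend([1, 4])  # -> seq = [3, 24, 8, 3, 2, 1, 4]
ans = len(seq)  # -> ans = 7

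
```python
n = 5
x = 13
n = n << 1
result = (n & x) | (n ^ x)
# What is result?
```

Trace (tracking result):
n = 5  # -> n = 5
x = 13  # -> x = 13
n = n << 1  # -> n = 10
result = n & x | n ^ x  # -> result = 15

Answer: 15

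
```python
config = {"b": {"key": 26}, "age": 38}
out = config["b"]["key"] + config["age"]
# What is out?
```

Trace (tracking out):
config = {'b': {'key': 26}, 'age': 38}  # -> config = {'b': {'key': 26}, 'age': 38}
out = config['b']['key'] + config['age']  # -> out = 64

Answer: 64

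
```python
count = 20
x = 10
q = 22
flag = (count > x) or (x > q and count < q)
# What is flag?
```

Trace (tracking flag):
count = 20  # -> count = 20
x = 10  # -> x = 10
q = 22  # -> q = 22
flag = count > x or (x > q and count < q)  # -> flag = True

Answer: True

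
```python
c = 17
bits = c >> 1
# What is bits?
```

Trace (tracking bits):
c = 17  # -> c = 17
bits = c >> 1  # -> bits = 8

Answer: 8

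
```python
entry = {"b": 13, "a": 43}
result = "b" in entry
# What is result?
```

Trace (tracking result):
entry = {'b': 13, 'a': 43}  # -> entry = {'b': 13, 'a': 43}
result = 'b' in entry  # -> result = True

Answer: True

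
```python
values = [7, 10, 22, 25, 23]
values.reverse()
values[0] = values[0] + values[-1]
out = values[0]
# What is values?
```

Trace (tracking values):
values = [7, 10, 22, 25, 23]  # -> values = [7, 10, 22, 25, 23]
values.reverse()  # -> values = [23, 25, 22, 10, 7]
values[0] = values[0] + values[-1]  # -> values = [30, 25, 22, 10, 7]
out = values[0]  # -> out = 30

Answer: [30, 25, 22, 10, 7]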